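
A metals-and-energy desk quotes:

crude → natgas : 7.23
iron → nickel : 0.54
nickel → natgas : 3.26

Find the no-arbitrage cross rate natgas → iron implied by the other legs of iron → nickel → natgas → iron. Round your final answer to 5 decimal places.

0.56805

Known legs of the cycle: 0.54 × 3.26 = 1.7604
For no arbitrage the full-cycle product must be 1, so the missing rate is 1 / 1.7604 ≈ 0.5680527.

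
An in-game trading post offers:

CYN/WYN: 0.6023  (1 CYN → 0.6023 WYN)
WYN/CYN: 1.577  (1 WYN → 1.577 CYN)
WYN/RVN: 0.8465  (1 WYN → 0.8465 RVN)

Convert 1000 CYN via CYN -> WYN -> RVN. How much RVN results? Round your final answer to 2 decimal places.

509.85

1000 CYN × 0.6023 = 602.3 WYN
602.3 WYN × 0.8465 = 509.84695 RVN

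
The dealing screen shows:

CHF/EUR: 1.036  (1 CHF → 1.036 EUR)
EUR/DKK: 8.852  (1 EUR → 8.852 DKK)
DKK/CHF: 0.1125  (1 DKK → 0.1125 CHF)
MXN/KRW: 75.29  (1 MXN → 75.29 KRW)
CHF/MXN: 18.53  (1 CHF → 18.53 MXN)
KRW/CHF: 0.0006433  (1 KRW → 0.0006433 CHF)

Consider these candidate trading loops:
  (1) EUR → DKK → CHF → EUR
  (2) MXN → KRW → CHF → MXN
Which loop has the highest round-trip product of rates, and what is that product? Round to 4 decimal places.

1.0317

(1) 8.852 × 0.1125 × 1.036 = 1.03170
(2) 75.29 × 0.0006433 × 18.53 = 0.89748
Highest is cycle (1) at 1.0317 (>1, arbitrage).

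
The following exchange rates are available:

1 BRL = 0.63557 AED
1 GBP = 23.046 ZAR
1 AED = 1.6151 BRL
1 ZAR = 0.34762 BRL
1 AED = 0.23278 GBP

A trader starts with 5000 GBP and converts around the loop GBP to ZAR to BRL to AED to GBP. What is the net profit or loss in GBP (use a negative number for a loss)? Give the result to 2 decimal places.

926.24

5000 GBP × 23.046 = 115230 ZAR
115230 ZAR × 0.34762 = 40056.2526 BRL
40056.2526 BRL × 0.63557 = 25458.552464982 AED
25458.552464982 AED × 0.23278 = 5926.24184279850996 GBP
Net change: 5926.24184279850996 − 5000 = 926.24184279850996 GBP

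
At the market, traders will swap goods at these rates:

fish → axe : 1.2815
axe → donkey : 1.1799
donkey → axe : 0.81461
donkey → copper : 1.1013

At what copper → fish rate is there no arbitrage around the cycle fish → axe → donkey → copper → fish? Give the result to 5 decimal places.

Known legs of the cycle: 1.2815 × 1.1799 × 1.1013 = 1.665211689405
For no arbitrage the full-cycle product must be 1, so the missing rate is 1 / 1.665211689405 ≈ 0.6005242.

0.60052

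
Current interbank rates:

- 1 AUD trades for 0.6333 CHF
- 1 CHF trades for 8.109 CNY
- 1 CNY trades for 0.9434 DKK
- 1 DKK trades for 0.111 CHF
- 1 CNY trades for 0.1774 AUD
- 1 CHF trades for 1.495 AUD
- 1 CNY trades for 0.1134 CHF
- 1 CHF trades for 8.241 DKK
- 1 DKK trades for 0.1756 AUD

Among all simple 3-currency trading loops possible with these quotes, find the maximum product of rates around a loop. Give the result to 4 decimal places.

0.9165

AUD→CHF→DKK→AUD: 0.6333 × 8.241 × 0.1756 = 0.91646
AUD→CHF→CNY→AUD: 0.6333 × 8.109 × 0.1774 = 0.91103
DKK→CHF→CNY→DKK: 0.111 × 8.109 × 0.9434 = 0.84915
Maximum is AUD→CHF→DKK→AUD at 0.9165; no arbitrage — every cycle loses value.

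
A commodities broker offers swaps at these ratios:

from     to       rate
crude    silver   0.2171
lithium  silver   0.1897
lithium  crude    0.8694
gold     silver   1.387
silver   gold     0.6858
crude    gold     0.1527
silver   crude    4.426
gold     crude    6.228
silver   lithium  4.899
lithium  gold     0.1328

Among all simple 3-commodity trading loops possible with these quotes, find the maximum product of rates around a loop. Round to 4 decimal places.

0.9374

gold→silver→crude→gold: 1.387 × 4.426 × 0.1527 = 0.93740
gold→crude→silver→gold: 6.228 × 0.2171 × 0.6858 = 0.92727
lithium→crude→silver→lithium: 0.8694 × 0.2171 × 4.899 = 0.92467
lithium→gold→silver→lithium: 0.1328 × 1.387 × 4.899 = 0.90236
Maximum is gold→silver→crude→gold at 0.9374; no arbitrage — every cycle loses value.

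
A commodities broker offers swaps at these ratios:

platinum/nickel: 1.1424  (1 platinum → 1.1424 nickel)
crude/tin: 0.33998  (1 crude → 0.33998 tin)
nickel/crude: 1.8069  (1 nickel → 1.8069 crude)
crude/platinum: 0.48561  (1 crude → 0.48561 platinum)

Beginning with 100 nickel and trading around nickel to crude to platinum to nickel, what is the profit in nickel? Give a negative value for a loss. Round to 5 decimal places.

0.23974

100 nickel × 1.8069 = 180.69 crude
180.69 crude × 0.48561 = 87.7448709 platinum
87.7448709 platinum × 1.1424 = 100.23974051616 nickel
Net change: 100.23974051616 − 100 = 0.23974051616 nickel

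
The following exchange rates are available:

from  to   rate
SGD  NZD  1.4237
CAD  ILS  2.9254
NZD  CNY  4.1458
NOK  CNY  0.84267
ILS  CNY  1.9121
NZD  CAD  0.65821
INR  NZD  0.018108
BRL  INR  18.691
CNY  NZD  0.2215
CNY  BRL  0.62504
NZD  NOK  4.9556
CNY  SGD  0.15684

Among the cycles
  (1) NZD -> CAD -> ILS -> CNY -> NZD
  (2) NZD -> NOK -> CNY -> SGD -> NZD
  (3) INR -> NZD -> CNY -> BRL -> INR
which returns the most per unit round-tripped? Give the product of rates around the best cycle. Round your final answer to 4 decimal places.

(1) 0.65821 × 2.9254 × 1.9121 × 0.2215 = 0.81552
(2) 4.9556 × 0.84267 × 0.15684 × 1.4237 = 0.93246
(3) 0.018108 × 4.1458 × 0.62504 × 18.691 = 0.87704
Highest is cycle (2) at 0.9325 (≤1, no arbitrage).

0.9325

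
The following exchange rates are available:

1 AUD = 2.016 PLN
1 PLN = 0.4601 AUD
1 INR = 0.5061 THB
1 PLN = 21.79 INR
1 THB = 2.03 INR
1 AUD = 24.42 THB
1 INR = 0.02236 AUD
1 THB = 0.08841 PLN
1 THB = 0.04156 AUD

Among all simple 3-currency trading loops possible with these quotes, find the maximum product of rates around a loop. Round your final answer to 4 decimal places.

1.1084

AUD→THB→INR→AUD: 24.42 × 2.03 × 0.02236 = 1.10844
AUD→THB→PLN→AUD: 24.42 × 0.08841 × 0.4601 = 0.99334
AUD→PLN→INR→AUD: 2.016 × 21.79 × 0.02236 = 0.98224
PLN→INR→THB→PLN: 21.79 × 0.5061 × 0.08841 = 0.97498
Maximum is AUD→THB→INR→AUD at 1.1084; arbitrage exists.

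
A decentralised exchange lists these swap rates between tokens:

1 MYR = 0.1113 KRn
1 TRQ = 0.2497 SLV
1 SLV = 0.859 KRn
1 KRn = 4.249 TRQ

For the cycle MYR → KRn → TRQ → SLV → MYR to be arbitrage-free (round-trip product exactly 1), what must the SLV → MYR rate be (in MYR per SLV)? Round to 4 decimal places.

Known legs of the cycle: 0.1113 × 4.249 × 0.2497 = 0.11808655089
For no arbitrage the full-cycle product must be 1, so the missing rate is 1 / 0.11808655089 ≈ 8.468365.

8.4684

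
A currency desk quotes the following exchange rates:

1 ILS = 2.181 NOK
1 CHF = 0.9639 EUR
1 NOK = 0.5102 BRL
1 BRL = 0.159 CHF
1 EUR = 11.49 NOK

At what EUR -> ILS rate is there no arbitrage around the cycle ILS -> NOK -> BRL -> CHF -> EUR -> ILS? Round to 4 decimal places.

Known legs of the cycle: 2.181 × 0.5102 × 0.159 × 0.9639 = 0.17053959388662
For no arbitrage the full-cycle product must be 1, so the missing rate is 1 / 0.17053959388662 ≈ 5.863741.

5.8637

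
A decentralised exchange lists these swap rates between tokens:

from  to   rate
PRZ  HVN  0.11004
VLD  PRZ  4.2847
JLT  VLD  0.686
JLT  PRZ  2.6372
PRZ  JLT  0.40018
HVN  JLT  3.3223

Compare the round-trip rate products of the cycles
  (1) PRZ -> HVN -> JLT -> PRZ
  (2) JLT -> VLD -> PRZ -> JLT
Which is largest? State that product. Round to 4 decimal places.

(1) 0.11004 × 3.3223 × 2.6372 = 0.96412
(2) 0.686 × 4.2847 × 0.40018 = 1.17625
Highest is cycle (2) at 1.1763 (>1, arbitrage).

1.1763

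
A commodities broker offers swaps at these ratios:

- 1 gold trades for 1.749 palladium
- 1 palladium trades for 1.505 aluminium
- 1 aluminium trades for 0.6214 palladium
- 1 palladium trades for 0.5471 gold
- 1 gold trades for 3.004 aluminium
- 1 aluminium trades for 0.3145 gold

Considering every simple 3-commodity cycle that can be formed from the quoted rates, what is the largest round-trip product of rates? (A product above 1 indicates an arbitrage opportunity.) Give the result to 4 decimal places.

palladium→gold→aluminium→palladium: 0.5471 × 3.004 × 0.6214 = 1.02126
palladium→aluminium→gold→palladium: 1.505 × 0.3145 × 1.749 = 0.82784
Maximum is palladium→gold→aluminium→palladium at 1.0213; arbitrage exists.

1.0213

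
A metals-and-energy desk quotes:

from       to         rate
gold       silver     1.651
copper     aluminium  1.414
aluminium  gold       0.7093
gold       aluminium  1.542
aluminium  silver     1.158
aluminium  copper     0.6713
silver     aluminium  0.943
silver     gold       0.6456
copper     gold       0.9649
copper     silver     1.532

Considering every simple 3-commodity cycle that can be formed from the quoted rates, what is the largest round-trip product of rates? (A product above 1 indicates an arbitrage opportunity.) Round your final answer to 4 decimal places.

1.1528

silver→gold→aluminium→silver: 0.6456 × 1.542 × 1.158 = 1.15281
silver→aluminium→gold→silver: 0.943 × 0.7093 × 1.651 = 1.10430
copper→gold→aluminium→copper: 0.9649 × 1.542 × 0.6713 = 0.99881
silver→aluminium→copper→silver: 0.943 × 0.6713 × 1.532 = 0.96981
Maximum is silver→gold→aluminium→silver at 1.1528; arbitrage exists.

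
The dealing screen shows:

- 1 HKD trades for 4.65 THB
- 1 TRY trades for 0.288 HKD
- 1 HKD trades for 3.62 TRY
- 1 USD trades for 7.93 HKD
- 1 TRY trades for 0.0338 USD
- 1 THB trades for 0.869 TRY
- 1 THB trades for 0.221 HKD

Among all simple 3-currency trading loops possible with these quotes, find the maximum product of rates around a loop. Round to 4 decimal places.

THB→TRY→HKD→THB: 0.869 × 0.288 × 4.65 = 1.16376
HKD→TRY→USD→HKD: 3.62 × 0.0338 × 7.93 = 0.97028
Maximum is THB→TRY→HKD→THB at 1.1638; arbitrage exists.

1.1638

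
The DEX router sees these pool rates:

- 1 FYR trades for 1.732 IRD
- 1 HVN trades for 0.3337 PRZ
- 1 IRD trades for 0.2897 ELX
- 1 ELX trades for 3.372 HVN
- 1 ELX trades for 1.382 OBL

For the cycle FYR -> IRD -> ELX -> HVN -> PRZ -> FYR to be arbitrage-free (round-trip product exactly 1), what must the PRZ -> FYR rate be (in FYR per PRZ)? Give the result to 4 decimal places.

Known legs of the cycle: 1.732 × 0.2897 × 3.372 × 0.3337 = 0.56459906615856
For no arbitrage the full-cycle product must be 1, so the missing rate is 1 / 0.56459906615856 ≈ 1.771168.

1.7712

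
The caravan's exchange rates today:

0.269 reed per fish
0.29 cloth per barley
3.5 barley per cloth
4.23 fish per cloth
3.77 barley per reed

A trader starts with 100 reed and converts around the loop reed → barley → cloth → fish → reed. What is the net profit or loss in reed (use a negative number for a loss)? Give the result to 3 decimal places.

100 reed × 3.77 = 377 barley
377 barley × 0.29 = 109.33 cloth
109.33 cloth × 4.23 = 462.4659 fish
462.4659 fish × 0.269 = 124.4033271 reed
Net change: 124.4033271 − 100 = 24.4033271 reed

24.403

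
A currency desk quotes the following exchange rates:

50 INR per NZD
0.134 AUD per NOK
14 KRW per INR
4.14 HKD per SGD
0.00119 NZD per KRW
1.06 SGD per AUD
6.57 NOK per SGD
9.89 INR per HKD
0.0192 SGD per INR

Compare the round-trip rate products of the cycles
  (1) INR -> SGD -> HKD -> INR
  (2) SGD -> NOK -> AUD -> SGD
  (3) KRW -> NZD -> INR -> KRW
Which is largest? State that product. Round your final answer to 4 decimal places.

(1) 0.0192 × 4.14 × 9.89 = 0.78614
(2) 6.57 × 0.134 × 1.06 = 0.93320
(3) 0.00119 × 50 × 14 = 0.83300
Highest is cycle (2) at 0.9332 (≤1, no arbitrage).

0.9332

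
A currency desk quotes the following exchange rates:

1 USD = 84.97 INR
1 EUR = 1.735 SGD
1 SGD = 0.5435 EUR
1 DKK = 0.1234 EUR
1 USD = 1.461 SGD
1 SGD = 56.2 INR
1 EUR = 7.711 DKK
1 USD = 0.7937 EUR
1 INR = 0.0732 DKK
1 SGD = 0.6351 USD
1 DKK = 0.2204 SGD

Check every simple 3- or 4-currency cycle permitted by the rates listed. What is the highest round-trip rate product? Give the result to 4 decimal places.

0.9237

EUR→DKK→SGD→EUR: 7.711 × 0.2204 × 0.5435 = 0.92368
DKK→SGD→INR→DKK: 0.2204 × 56.2 × 0.0732 = 0.90669
EUR→SGD→INR→DKK→EUR: 1.735 × 56.2 × 0.0732 × 0.1234 = 0.88077
EUR→SGD→USD→EUR: 1.735 × 0.6351 × 0.7937 = 0.87458
DKK→SGD→USD→INR→DKK: 0.2204 × 0.6351 × 84.97 × 0.0732 = 0.87062
EUR→DKK→SGD→USD→EUR: 7.711 × 0.2204 × 0.6351 × 0.7937 = 0.85668
Maximum is EUR→DKK→SGD→EUR at 0.9237; no arbitrage — every cycle loses value.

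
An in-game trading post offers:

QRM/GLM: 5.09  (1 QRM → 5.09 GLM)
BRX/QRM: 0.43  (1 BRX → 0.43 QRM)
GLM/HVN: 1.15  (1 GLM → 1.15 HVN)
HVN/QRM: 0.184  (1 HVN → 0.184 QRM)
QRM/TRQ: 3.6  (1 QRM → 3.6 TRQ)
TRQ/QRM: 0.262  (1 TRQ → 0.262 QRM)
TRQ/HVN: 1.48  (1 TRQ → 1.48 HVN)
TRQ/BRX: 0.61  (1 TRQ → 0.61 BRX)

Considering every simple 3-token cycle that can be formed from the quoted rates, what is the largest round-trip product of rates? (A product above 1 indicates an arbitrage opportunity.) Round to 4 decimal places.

HVN→QRM→GLM→HVN: 0.184 × 5.09 × 1.15 = 1.07704
TRQ→HVN→QRM→TRQ: 1.48 × 0.184 × 3.6 = 0.98035
TRQ→BRX→QRM→TRQ: 0.61 × 0.43 × 3.6 = 0.94428
Maximum is HVN→QRM→GLM→HVN at 1.0770; arbitrage exists.

1.0770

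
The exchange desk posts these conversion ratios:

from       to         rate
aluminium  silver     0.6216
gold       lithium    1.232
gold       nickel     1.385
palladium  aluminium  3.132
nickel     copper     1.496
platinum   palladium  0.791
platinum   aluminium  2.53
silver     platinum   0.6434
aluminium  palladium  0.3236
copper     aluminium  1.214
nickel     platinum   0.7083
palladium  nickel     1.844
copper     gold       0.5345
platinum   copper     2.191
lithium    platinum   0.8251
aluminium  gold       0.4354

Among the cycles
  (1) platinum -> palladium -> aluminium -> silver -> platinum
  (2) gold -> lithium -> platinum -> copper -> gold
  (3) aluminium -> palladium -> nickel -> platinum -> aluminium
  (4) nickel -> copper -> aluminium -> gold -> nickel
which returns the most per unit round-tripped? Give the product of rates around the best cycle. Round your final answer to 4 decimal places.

1.1904

(1) 0.791 × 3.132 × 0.6216 × 0.6434 = 0.99081
(2) 1.232 × 0.8251 × 2.191 × 0.5345 = 1.19044
(3) 0.3236 × 1.844 × 0.7083 × 2.53 = 1.06932
(4) 1.496 × 1.214 × 0.4354 × 1.385 = 1.09519
Highest is cycle (2) at 1.1904 (>1, arbitrage).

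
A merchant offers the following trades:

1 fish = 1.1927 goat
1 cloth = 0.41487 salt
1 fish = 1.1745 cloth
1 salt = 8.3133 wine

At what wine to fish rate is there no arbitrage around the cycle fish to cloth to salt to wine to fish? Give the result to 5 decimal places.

Known legs of the cycle: 1.1745 × 0.41487 × 8.3133 = 4.0507785865395
For no arbitrage the full-cycle product must be 1, so the missing rate is 1 / 4.0507785865395 ≈ 0.2468661.

0.24687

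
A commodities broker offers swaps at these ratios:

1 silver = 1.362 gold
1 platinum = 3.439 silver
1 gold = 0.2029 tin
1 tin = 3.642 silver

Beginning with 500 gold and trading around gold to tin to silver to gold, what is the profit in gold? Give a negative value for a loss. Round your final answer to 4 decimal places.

3.2330

500 gold × 0.2029 = 101.45 tin
101.45 tin × 3.642 = 369.4809 silver
369.4809 silver × 1.362 = 503.2329858 gold
Net change: 503.2329858 − 500 = 3.2329858 gold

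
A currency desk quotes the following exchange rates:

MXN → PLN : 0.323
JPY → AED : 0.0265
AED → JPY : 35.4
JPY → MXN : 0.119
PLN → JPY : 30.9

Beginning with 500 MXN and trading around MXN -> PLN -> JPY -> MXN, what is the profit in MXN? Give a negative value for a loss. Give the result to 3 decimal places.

500 MXN × 0.323 = 161.5 PLN
161.5 PLN × 30.9 = 4990.35 JPY
4990.35 JPY × 0.119 = 593.85165 MXN
Net change: 593.85165 − 500 = 93.85165 MXN

93.852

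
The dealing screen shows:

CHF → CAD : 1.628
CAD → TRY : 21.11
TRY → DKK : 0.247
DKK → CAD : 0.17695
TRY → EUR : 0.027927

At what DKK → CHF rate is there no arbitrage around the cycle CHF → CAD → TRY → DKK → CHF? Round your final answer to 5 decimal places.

0.11780

Known legs of the cycle: 1.628 × 21.11 × 0.247 = 8.48866876
For no arbitrage the full-cycle product must be 1, so the missing rate is 1 / 8.48866876 ≈ 0.1178041.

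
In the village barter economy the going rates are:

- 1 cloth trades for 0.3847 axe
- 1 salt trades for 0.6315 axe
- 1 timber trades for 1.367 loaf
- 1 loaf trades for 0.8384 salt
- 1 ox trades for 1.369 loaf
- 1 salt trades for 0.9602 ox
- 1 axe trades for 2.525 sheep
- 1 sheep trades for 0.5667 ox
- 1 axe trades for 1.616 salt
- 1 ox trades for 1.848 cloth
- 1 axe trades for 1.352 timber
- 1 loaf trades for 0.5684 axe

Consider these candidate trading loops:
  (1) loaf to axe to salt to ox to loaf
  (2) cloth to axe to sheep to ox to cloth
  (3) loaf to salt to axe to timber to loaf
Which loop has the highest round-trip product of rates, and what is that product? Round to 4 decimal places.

1.2074

(1) 0.5684 × 1.616 × 0.9602 × 1.369 = 1.20743
(2) 0.3847 × 2.525 × 0.5667 × 1.848 = 1.01728
(3) 0.8384 × 0.6315 × 1.352 × 1.367 = 0.97852
Highest is cycle (1) at 1.2074 (>1, arbitrage).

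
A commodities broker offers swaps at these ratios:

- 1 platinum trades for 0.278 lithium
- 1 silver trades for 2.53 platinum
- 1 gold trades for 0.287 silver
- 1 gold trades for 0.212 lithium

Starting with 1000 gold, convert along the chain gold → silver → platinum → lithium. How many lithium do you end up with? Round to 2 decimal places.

201.86

1000 gold × 0.287 = 287 silver
287 silver × 2.53 = 726.11 platinum
726.11 platinum × 0.278 = 201.85858 lithium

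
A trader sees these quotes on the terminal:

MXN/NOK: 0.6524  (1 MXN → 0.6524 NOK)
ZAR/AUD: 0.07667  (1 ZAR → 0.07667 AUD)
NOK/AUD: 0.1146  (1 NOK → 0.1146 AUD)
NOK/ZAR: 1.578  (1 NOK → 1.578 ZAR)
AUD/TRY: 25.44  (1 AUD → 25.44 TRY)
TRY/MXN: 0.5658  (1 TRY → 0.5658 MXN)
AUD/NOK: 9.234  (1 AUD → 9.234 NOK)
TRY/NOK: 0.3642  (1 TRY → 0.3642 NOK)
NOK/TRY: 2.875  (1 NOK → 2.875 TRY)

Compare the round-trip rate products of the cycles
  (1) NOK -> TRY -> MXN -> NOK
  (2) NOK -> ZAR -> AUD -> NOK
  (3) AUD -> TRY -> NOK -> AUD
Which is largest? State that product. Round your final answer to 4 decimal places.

1.1172

(1) 2.875 × 0.5658 × 0.6524 = 1.06124
(2) 1.578 × 0.07667 × 9.234 = 1.11718
(3) 25.44 × 0.3642 × 0.1146 = 1.06180
Highest is cycle (2) at 1.1172 (>1, arbitrage).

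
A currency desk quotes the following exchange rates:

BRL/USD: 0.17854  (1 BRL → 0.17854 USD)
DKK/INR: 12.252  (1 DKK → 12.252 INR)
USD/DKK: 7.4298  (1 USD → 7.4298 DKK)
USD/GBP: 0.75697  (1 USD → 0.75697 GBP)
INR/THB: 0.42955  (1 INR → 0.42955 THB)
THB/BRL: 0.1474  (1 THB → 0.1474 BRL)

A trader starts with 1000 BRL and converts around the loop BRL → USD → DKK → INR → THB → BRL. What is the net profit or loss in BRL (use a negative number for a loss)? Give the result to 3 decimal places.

29.037

1000 BRL × 0.17854 = 178.54 USD
178.54 USD × 7.4298 = 1326.516492 DKK
1326.516492 DKK × 12.252 = 16252.480059984 INR
16252.480059984 INR × 0.42955 = 6981.2528097661272 THB
6981.2528097661272 THB × 0.1474 = 1029.03666415952714928 BRL
Net change: 1029.03666415952714928 − 1000 = 29.03666415952714928 BRL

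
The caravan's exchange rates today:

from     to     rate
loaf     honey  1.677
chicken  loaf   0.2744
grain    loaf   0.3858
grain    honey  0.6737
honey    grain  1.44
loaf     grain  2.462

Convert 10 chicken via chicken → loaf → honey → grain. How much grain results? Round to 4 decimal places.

6.6264

10 chicken × 0.2744 = 2.744 loaf
2.744 loaf × 1.677 = 4.601688 honey
4.601688 honey × 1.44 = 6.62643072 grain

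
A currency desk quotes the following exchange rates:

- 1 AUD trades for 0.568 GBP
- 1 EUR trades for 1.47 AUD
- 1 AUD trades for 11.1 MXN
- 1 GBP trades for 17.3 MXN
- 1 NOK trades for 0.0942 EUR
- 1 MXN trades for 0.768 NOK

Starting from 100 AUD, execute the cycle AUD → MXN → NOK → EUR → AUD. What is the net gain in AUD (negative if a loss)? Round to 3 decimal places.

18.046

100 AUD × 11.1 = 1110 MXN
1110 MXN × 0.768 = 852.48 NOK
852.48 NOK × 0.0942 = 80.303616 EUR
80.303616 EUR × 1.47 = 118.04631552 AUD
Net change: 118.04631552 − 100 = 18.04631552 AUD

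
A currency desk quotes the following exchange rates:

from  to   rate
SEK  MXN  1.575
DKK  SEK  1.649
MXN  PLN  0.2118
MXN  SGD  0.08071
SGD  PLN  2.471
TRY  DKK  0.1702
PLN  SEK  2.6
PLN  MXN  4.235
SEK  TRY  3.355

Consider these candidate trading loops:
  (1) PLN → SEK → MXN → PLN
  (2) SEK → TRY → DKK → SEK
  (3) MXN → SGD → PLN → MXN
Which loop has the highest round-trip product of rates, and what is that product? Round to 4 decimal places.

(1) 2.6 × 1.575 × 0.2118 = 0.86732
(2) 3.355 × 0.1702 × 1.649 = 0.94161
(3) 0.08071 × 2.471 × 4.235 = 0.84460
Highest is cycle (2) at 0.9416 (≤1, no arbitrage).

0.9416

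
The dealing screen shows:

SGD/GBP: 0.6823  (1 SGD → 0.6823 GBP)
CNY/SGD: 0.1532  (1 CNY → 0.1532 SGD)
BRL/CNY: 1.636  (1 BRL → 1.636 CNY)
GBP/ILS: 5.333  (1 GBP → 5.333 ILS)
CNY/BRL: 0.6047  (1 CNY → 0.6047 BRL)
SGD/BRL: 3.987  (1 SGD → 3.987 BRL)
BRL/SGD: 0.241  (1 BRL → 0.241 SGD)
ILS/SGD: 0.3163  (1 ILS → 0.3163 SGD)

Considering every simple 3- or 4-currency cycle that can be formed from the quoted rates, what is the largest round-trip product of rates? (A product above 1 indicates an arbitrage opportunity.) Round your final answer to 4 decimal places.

1.1509

GBP→ILS→SGD→GBP: 5.333 × 0.3163 × 0.6823 = 1.15092
BRL→CNY→SGD→BRL: 1.636 × 0.1532 × 3.987 = 0.99928
Maximum is GBP→ILS→SGD→GBP at 1.1509; arbitrage exists.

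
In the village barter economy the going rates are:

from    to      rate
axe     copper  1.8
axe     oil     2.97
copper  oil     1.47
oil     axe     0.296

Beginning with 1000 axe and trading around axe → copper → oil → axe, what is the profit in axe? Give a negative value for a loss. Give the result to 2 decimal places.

1000 axe × 1.8 = 1800 copper
1800 copper × 1.47 = 2646 oil
2646 oil × 0.296 = 783.216 axe
Net change: 783.216 − 1000 = -216.784 axe

-216.78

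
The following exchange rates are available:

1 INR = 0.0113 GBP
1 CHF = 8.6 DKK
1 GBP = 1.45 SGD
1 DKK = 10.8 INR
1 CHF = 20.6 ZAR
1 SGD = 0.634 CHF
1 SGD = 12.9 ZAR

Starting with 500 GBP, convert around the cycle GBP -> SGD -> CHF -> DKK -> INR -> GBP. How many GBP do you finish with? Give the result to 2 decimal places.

500 GBP × 1.45 = 725 SGD
725 SGD × 0.634 = 459.65 CHF
459.65 CHF × 8.6 = 3952.99 DKK
3952.99 DKK × 10.8 = 42692.292 INR
42692.292 INR × 0.0113 = 482.4228996 GBP

482.42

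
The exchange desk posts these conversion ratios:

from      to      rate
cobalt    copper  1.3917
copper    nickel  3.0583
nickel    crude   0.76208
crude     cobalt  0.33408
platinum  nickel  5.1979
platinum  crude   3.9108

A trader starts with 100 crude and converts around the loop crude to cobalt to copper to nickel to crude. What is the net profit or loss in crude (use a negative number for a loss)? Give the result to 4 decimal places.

100 crude × 0.33408 = 33.408 cobalt
33.408 cobalt × 1.3917 = 46.4939136 copper
46.4939136 copper × 3.0583 = 142.19233596288 nickel
142.19233596288 nickel × 0.76208 = 108.3619353905915904 crude
Net change: 108.3619353905915904 − 100 = 8.3619353905915904 crude

8.3619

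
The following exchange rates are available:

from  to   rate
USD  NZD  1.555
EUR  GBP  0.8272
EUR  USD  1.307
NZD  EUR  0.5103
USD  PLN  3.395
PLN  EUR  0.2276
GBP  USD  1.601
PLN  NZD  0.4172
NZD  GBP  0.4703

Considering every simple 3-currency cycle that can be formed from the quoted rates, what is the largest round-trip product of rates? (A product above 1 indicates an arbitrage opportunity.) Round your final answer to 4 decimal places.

USD→NZD→GBP→USD: 1.555 × 0.4703 × 1.601 = 1.17084
USD→NZD→EUR→USD: 1.555 × 0.5103 × 1.307 = 1.03713
USD→PLN→EUR→USD: 3.395 × 0.2276 × 1.307 = 1.00992
Maximum is USD→NZD→GBP→USD at 1.1708; arbitrage exists.

1.1708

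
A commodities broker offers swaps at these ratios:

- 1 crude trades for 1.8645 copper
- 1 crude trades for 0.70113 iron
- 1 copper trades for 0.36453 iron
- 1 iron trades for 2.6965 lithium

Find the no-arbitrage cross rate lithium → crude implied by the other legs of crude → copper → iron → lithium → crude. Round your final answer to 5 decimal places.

0.54564

Known legs of the cycle: 1.8645 × 0.36453 × 2.6965 = 1.8327198678525
For no arbitrage the full-cycle product must be 1, so the missing rate is 1 / 1.8327198678525 ≈ 0.5456371.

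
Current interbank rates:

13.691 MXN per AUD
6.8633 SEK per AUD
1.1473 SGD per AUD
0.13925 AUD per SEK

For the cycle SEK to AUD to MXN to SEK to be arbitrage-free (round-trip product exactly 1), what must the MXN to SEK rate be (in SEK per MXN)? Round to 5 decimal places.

Known legs of the cycle: 0.13925 × 13.691 = 1.90647175
For no arbitrage the full-cycle product must be 1, so the missing rate is 1 / 1.90647175 ≈ 0.5245291.

0.52453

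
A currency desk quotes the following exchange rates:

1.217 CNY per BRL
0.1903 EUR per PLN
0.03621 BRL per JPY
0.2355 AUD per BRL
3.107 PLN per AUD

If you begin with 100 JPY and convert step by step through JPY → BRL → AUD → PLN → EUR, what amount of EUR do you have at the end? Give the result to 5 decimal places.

100 JPY × 0.03621 = 3.621 BRL
3.621 BRL × 0.2355 = 0.8527455 AUD
0.8527455 AUD × 3.107 = 2.6494802685 PLN
2.6494802685 PLN × 0.1903 = 0.50419609509555 EUR

0.50420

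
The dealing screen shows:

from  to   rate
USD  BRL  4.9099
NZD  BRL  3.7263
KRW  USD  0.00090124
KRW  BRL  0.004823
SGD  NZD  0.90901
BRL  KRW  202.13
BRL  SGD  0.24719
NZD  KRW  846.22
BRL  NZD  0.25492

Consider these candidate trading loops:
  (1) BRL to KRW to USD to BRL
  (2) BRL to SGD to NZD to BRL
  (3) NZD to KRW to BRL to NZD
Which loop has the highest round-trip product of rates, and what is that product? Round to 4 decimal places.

1.0404

(1) 202.13 × 0.00090124 × 4.9099 = 0.89442
(2) 0.24719 × 0.90901 × 3.7263 = 0.83729
(3) 846.22 × 0.004823 × 0.25492 = 1.04041
Highest is cycle (3) at 1.0404 (>1, arbitrage).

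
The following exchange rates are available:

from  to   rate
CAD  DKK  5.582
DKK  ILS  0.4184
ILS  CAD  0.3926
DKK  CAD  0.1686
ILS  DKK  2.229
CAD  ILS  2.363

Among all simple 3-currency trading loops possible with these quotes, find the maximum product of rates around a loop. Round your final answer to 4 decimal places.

0.9169

DKK→ILS→CAD→DKK: 0.4184 × 0.3926 × 5.582 = 0.91692
DKK→CAD→ILS→DKK: 0.1686 × 2.363 × 2.229 = 0.88804
Maximum is DKK→ILS→CAD→DKK at 0.9169; no arbitrage — every cycle loses value.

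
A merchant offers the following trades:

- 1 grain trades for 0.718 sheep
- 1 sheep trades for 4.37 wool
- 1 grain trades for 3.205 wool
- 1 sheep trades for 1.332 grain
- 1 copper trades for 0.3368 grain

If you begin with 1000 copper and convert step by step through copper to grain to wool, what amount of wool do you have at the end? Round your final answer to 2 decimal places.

1000 copper × 0.3368 = 336.8 grain
336.8 grain × 3.205 = 1079.444 wool

1079.44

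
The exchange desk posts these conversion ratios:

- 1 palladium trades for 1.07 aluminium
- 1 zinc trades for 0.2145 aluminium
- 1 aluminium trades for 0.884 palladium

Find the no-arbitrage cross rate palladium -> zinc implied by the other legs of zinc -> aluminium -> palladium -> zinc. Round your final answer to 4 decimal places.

5.2738

Known legs of the cycle: 0.2145 × 0.884 = 0.189618
For no arbitrage the full-cycle product must be 1, so the missing rate is 1 / 0.189618 ≈ 5.273761.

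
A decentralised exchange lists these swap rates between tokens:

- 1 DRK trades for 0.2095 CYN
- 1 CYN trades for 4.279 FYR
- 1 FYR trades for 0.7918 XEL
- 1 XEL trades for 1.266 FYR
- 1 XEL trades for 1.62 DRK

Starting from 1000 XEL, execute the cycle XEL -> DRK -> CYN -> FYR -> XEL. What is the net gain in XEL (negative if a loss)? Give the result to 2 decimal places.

149.89

1000 XEL × 1.62 = 1620 DRK
1620 DRK × 0.2095 = 339.39 CYN
339.39 CYN × 4.279 = 1452.24981 FYR
1452.24981 FYR × 0.7918 = 1149.891399558 XEL
Net change: 1149.891399558 − 1000 = 149.891399558 XEL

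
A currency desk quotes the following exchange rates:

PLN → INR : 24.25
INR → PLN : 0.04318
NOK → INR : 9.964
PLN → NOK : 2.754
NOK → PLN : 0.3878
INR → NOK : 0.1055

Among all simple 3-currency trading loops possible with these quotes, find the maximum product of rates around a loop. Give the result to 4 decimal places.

1.1849

NOK→INR→PLN→NOK: 9.964 × 0.04318 × 2.754 = 1.18490
NOK→PLN→INR→NOK: 0.3878 × 24.25 × 0.1055 = 0.99214
Maximum is NOK→INR→PLN→NOK at 1.1849; arbitrage exists.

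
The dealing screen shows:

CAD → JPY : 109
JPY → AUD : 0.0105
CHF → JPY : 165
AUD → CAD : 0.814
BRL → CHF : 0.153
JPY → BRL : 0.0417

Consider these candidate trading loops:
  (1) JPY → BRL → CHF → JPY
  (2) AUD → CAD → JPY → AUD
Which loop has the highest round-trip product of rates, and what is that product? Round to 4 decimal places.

1.0527

(1) 0.0417 × 0.153 × 165 = 1.05272
(2) 0.814 × 109 × 0.0105 = 0.93162
Highest is cycle (1) at 1.0527 (>1, arbitrage).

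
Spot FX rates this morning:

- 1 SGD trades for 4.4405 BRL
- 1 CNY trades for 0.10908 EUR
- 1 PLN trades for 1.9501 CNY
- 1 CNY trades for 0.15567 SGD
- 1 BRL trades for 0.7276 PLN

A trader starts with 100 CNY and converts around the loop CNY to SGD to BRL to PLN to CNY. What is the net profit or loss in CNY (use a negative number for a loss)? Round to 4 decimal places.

-1.9187

100 CNY × 0.15567 = 15.567 SGD
15.567 SGD × 4.4405 = 69.1252635 BRL
69.1252635 BRL × 0.7276 = 50.2955417226 PLN
50.2955417226 PLN × 1.9501 = 98.08133591324226 CNY
Net change: 98.08133591324226 − 100 = -1.91866408675774 CNY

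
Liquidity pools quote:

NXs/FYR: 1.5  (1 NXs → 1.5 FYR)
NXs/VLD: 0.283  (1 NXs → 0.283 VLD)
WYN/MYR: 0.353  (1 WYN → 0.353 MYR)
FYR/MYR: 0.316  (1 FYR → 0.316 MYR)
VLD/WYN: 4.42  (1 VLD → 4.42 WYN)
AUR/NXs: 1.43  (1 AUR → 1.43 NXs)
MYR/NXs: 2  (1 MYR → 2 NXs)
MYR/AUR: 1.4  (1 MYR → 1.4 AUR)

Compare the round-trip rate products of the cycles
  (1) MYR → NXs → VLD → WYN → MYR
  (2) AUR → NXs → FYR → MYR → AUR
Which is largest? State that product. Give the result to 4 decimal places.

(1) 2 × 0.283 × 4.42 × 0.353 = 0.88311
(2) 1.43 × 1.5 × 0.316 × 1.4 = 0.94895
Highest is cycle (2) at 0.9489 (≤1, no arbitrage).

0.9489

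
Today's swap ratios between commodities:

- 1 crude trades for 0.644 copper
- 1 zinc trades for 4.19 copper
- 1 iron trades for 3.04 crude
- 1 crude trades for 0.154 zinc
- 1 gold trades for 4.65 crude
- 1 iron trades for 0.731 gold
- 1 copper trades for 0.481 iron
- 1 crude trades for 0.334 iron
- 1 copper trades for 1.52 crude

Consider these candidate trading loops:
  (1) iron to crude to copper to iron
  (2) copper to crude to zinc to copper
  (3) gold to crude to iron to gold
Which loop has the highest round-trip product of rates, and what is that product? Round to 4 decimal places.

(1) 3.04 × 0.644 × 0.481 = 0.94168
(2) 1.52 × 0.154 × 4.19 = 0.98080
(3) 4.65 × 0.334 × 0.731 = 1.13532
Highest is cycle (3) at 1.1353 (>1, arbitrage).

1.1353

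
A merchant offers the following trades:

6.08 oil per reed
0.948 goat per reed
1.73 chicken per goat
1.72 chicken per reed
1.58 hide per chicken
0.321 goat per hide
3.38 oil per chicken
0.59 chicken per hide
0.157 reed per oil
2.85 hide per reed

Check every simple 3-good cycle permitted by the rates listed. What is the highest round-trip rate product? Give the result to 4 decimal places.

0.9127

reed→chicken→oil→reed: 1.72 × 3.38 × 0.157 = 0.91274
goat→chicken→hide→goat: 1.73 × 1.58 × 0.321 = 0.87742
Maximum is reed→chicken→oil→reed at 0.9127; no arbitrage — every cycle loses value.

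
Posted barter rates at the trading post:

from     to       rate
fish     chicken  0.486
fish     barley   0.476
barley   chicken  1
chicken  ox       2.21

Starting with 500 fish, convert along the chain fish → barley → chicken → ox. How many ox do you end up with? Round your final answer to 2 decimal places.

500 fish × 0.476 = 238 barley
238 barley × 1 = 238 chicken
238 chicken × 2.21 = 525.98 ox

525.98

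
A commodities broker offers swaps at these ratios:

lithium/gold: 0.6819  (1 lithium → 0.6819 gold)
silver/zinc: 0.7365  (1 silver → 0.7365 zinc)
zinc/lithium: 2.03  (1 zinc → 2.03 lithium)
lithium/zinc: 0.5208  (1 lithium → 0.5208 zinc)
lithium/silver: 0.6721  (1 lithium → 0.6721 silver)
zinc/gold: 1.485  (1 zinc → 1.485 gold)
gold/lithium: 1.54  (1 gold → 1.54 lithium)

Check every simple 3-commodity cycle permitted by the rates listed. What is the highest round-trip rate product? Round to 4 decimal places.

lithium→zinc→gold→lithium: 0.5208 × 1.485 × 1.54 = 1.19102
lithium→silver→zinc→lithium: 0.6721 × 0.7365 × 2.03 = 1.00485
Maximum is lithium→zinc→gold→lithium at 1.1910; arbitrage exists.

1.1910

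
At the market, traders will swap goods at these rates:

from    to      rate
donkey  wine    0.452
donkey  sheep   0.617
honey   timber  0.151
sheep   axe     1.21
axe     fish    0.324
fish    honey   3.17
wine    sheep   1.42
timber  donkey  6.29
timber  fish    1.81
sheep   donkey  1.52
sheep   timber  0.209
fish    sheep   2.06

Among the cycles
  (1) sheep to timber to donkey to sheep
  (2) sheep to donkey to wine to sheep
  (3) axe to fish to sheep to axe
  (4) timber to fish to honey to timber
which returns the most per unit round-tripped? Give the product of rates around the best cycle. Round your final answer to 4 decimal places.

0.9756

(1) 0.209 × 6.29 × 0.617 = 0.81111
(2) 1.52 × 0.452 × 1.42 = 0.97560
(3) 0.324 × 2.06 × 1.21 = 0.80760
(4) 1.81 × 3.17 × 0.151 = 0.86639
Highest is cycle (2) at 0.9756 (≤1, no arbitrage).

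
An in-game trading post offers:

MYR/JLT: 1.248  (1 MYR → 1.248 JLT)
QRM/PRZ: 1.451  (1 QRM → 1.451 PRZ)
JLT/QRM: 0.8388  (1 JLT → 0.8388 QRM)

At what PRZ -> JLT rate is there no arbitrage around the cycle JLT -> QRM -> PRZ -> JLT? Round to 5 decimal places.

Known legs of the cycle: 0.8388 × 1.451 = 1.2170988
For no arbitrage the full-cycle product must be 1, so the missing rate is 1 / 1.2170988 ≈ 0.8216260.

0.82163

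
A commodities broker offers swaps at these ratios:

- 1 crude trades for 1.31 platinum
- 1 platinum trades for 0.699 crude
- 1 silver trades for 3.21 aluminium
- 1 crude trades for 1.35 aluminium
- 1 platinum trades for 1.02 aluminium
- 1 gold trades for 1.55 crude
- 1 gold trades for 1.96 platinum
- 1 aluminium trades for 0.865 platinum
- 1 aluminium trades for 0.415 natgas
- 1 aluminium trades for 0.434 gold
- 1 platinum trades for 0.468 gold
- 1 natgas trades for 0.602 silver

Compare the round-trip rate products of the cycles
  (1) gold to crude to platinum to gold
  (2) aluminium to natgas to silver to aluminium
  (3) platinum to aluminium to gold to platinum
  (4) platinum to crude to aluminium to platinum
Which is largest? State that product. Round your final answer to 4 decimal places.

0.9503

(1) 1.55 × 1.31 × 0.468 = 0.95027
(2) 0.415 × 0.602 × 3.21 = 0.80195
(3) 1.02 × 0.434 × 1.96 = 0.86765
(4) 0.699 × 1.35 × 0.865 = 0.81626
Highest is cycle (1) at 0.9503 (≤1, no arbitrage).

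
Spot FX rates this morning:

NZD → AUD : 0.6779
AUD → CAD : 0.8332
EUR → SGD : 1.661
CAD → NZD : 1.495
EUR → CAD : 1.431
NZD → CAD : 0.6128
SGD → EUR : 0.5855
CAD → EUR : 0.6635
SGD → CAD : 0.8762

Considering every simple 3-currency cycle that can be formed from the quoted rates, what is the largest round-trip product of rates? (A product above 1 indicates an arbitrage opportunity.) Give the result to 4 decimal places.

CAD→EUR→SGD→CAD: 0.6635 × 1.661 × 0.8762 = 0.96564
CAD→NZD→AUD→CAD: 1.495 × 0.6779 × 0.8332 = 0.84442
Maximum is CAD→EUR→SGD→CAD at 0.9656; no arbitrage — every cycle loses value.

0.9656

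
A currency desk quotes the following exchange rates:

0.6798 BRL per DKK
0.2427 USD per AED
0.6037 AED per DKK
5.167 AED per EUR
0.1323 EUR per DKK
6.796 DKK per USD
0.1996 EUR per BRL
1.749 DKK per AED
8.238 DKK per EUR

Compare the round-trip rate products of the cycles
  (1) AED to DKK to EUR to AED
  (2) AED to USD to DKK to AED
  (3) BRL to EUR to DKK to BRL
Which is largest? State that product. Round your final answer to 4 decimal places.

(1) 1.749 × 0.1323 × 5.167 = 1.19561
(2) 0.2427 × 6.796 × 0.6037 = 0.99574
(3) 0.1996 × 8.238 × 0.6798 = 1.11780
Highest is cycle (1) at 1.1956 (>1, arbitrage).

1.1956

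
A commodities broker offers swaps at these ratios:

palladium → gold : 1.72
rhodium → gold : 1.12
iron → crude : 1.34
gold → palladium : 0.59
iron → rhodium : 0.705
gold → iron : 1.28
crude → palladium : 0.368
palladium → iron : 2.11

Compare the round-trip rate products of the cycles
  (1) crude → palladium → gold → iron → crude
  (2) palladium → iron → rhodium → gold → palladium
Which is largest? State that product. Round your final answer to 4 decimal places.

1.0857

(1) 0.368 × 1.72 × 1.28 × 1.34 = 1.08565
(2) 2.11 × 0.705 × 1.12 × 0.59 = 0.98297
Highest is cycle (1) at 1.0857 (>1, arbitrage).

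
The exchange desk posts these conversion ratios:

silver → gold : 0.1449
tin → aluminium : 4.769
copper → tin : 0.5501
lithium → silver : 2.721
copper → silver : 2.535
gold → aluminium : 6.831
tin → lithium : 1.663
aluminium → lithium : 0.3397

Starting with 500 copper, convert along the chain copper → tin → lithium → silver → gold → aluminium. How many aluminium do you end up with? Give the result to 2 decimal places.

1231.93

500 copper × 0.5501 = 275.05 tin
275.05 tin × 1.663 = 457.40815 lithium
457.40815 lithium × 2.721 = 1244.60757615 silver
1244.60757615 silver × 0.1449 = 180.343637784135 gold
180.343637784135 gold × 6.831 = 1231.927389703426185 aluminium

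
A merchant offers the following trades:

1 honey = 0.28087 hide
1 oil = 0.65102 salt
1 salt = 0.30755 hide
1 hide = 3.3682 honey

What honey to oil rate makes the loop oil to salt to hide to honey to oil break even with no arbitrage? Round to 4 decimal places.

Known legs of the cycle: 0.65102 × 0.30755 × 3.3682 = 0.6743850492082
For no arbitrage the full-cycle product must be 1, so the missing rate is 1 / 0.6743850492082 ≈ 1.482832.

1.4828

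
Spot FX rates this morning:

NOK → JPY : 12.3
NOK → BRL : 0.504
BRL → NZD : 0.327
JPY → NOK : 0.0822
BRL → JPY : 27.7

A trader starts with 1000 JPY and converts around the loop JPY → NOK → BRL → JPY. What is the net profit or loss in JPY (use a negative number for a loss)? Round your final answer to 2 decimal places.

1000 JPY × 0.0822 = 82.2 NOK
82.2 NOK × 0.504 = 41.4288 BRL
41.4288 BRL × 27.7 = 1147.57776 JPY
Net change: 1147.57776 − 1000 = 147.57776 JPY

147.58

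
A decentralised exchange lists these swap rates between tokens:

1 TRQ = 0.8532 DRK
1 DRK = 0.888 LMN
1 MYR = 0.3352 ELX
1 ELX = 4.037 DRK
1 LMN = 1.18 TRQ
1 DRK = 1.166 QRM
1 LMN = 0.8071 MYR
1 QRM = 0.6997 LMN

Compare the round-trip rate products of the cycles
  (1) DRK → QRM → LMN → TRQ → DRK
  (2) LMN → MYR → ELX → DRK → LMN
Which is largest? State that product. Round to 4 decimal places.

(1) 1.166 × 0.6997 × 1.18 × 0.8532 = 0.82138
(2) 0.8071 × 0.3352 × 4.037 × 0.888 = 0.96985
Highest is cycle (2) at 0.9698 (≤1, no arbitrage).

0.9698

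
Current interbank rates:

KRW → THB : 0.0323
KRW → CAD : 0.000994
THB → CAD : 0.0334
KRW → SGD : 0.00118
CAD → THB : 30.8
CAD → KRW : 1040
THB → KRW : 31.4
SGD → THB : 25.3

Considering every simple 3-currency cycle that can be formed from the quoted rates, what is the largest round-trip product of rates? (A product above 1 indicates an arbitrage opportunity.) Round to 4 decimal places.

THB→CAD→KRW→THB: 0.0334 × 1040 × 0.0323 = 1.12197
THB→KRW→CAD→THB: 31.4 × 0.000994 × 30.8 = 0.96132
SGD→THB→KRW→SGD: 25.3 × 31.4 × 0.00118 = 0.93742
Maximum is THB→CAD→KRW→THB at 1.1220; arbitrage exists.

1.1220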